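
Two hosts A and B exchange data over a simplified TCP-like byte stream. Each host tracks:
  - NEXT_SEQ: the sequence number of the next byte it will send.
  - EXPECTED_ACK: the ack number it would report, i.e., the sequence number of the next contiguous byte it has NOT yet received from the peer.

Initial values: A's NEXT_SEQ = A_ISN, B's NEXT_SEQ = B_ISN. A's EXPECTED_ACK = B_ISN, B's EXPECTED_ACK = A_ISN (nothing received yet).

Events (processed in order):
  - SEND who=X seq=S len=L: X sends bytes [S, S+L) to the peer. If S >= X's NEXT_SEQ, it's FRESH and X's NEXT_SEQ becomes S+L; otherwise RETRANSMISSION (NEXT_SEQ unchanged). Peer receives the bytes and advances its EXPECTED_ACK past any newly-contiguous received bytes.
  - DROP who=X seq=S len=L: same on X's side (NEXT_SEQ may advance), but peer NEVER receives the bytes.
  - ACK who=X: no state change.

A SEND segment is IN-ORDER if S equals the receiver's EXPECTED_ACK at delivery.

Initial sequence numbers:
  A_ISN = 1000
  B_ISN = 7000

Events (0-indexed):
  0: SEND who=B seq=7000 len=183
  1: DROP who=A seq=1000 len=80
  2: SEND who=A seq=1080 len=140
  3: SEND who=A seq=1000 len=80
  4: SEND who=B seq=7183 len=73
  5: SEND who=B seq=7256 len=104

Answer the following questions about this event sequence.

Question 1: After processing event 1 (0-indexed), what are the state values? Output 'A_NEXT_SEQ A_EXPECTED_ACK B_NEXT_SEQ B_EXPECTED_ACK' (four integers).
After event 0: A_seq=1000 A_ack=7183 B_seq=7183 B_ack=1000
After event 1: A_seq=1080 A_ack=7183 B_seq=7183 B_ack=1000

1080 7183 7183 1000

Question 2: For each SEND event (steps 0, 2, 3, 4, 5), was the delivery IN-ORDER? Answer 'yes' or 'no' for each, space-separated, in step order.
Step 0: SEND seq=7000 -> in-order
Step 2: SEND seq=1080 -> out-of-order
Step 3: SEND seq=1000 -> in-order
Step 4: SEND seq=7183 -> in-order
Step 5: SEND seq=7256 -> in-order

Answer: yes no yes yes yes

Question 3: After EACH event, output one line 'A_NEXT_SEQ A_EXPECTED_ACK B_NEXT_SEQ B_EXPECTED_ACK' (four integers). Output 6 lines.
1000 7183 7183 1000
1080 7183 7183 1000
1220 7183 7183 1000
1220 7183 7183 1220
1220 7256 7256 1220
1220 7360 7360 1220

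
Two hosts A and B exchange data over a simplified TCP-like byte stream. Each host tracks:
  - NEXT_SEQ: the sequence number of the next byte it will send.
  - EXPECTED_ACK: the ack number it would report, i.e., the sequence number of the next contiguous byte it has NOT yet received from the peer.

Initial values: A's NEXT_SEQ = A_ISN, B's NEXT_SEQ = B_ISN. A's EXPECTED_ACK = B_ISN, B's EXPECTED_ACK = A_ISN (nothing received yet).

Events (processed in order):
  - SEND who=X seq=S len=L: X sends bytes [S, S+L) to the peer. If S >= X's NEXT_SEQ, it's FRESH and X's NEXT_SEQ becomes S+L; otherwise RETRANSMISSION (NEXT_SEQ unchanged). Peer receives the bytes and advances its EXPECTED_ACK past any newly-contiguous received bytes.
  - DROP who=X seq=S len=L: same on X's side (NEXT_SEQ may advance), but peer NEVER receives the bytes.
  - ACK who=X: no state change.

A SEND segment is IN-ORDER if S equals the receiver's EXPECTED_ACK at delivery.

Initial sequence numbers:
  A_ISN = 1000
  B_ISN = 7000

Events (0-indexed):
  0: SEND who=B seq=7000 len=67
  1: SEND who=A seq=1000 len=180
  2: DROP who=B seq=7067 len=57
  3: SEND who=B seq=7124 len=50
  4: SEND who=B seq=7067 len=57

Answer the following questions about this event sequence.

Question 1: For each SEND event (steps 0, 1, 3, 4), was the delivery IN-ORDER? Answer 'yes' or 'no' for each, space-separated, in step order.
Step 0: SEND seq=7000 -> in-order
Step 1: SEND seq=1000 -> in-order
Step 3: SEND seq=7124 -> out-of-order
Step 4: SEND seq=7067 -> in-order

Answer: yes yes no yes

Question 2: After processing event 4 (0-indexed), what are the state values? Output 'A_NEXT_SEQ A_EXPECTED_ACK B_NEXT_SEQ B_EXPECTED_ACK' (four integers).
After event 0: A_seq=1000 A_ack=7067 B_seq=7067 B_ack=1000
After event 1: A_seq=1180 A_ack=7067 B_seq=7067 B_ack=1180
After event 2: A_seq=1180 A_ack=7067 B_seq=7124 B_ack=1180
After event 3: A_seq=1180 A_ack=7067 B_seq=7174 B_ack=1180
After event 4: A_seq=1180 A_ack=7174 B_seq=7174 B_ack=1180

1180 7174 7174 1180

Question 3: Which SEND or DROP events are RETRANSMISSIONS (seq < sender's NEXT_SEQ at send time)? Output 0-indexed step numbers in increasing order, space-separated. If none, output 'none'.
Step 0: SEND seq=7000 -> fresh
Step 1: SEND seq=1000 -> fresh
Step 2: DROP seq=7067 -> fresh
Step 3: SEND seq=7124 -> fresh
Step 4: SEND seq=7067 -> retransmit

Answer: 4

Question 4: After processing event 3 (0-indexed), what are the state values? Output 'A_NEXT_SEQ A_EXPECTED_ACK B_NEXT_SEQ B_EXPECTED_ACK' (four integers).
After event 0: A_seq=1000 A_ack=7067 B_seq=7067 B_ack=1000
After event 1: A_seq=1180 A_ack=7067 B_seq=7067 B_ack=1180
After event 2: A_seq=1180 A_ack=7067 B_seq=7124 B_ack=1180
After event 3: A_seq=1180 A_ack=7067 B_seq=7174 B_ack=1180

1180 7067 7174 1180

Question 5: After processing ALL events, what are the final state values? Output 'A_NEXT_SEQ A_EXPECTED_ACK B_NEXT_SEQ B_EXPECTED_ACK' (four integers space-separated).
Answer: 1180 7174 7174 1180

Derivation:
After event 0: A_seq=1000 A_ack=7067 B_seq=7067 B_ack=1000
After event 1: A_seq=1180 A_ack=7067 B_seq=7067 B_ack=1180
After event 2: A_seq=1180 A_ack=7067 B_seq=7124 B_ack=1180
After event 3: A_seq=1180 A_ack=7067 B_seq=7174 B_ack=1180
After event 4: A_seq=1180 A_ack=7174 B_seq=7174 B_ack=1180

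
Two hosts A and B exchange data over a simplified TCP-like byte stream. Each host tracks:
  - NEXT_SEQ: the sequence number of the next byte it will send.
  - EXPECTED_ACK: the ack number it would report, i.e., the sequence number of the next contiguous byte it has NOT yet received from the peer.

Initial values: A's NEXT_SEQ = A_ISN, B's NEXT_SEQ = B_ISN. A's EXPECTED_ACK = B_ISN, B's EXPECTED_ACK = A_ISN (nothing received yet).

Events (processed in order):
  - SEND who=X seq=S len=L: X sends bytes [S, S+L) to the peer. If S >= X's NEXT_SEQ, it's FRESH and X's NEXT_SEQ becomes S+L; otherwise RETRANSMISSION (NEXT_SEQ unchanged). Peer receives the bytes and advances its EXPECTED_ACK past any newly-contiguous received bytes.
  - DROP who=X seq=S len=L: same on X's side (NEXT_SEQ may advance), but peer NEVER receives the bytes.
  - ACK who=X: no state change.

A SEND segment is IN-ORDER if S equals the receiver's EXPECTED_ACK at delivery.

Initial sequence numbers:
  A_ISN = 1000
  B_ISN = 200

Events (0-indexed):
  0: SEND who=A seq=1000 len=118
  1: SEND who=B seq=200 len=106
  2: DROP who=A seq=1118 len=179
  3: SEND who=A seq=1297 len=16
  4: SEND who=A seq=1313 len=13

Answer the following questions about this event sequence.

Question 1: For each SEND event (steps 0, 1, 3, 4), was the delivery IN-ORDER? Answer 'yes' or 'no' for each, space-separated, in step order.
Answer: yes yes no no

Derivation:
Step 0: SEND seq=1000 -> in-order
Step 1: SEND seq=200 -> in-order
Step 3: SEND seq=1297 -> out-of-order
Step 4: SEND seq=1313 -> out-of-order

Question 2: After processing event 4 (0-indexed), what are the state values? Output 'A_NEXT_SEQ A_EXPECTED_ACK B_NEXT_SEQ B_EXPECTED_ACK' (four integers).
After event 0: A_seq=1118 A_ack=200 B_seq=200 B_ack=1118
After event 1: A_seq=1118 A_ack=306 B_seq=306 B_ack=1118
After event 2: A_seq=1297 A_ack=306 B_seq=306 B_ack=1118
After event 3: A_seq=1313 A_ack=306 B_seq=306 B_ack=1118
After event 4: A_seq=1326 A_ack=306 B_seq=306 B_ack=1118

1326 306 306 1118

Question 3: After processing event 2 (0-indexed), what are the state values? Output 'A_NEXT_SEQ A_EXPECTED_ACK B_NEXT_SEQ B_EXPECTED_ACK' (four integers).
After event 0: A_seq=1118 A_ack=200 B_seq=200 B_ack=1118
After event 1: A_seq=1118 A_ack=306 B_seq=306 B_ack=1118
After event 2: A_seq=1297 A_ack=306 B_seq=306 B_ack=1118

1297 306 306 1118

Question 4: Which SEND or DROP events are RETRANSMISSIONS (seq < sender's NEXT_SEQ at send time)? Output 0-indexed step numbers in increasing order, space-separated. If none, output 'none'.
Step 0: SEND seq=1000 -> fresh
Step 1: SEND seq=200 -> fresh
Step 2: DROP seq=1118 -> fresh
Step 3: SEND seq=1297 -> fresh
Step 4: SEND seq=1313 -> fresh

Answer: none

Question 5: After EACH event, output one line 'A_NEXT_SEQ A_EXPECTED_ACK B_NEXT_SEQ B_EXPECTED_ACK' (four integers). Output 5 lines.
1118 200 200 1118
1118 306 306 1118
1297 306 306 1118
1313 306 306 1118
1326 306 306 1118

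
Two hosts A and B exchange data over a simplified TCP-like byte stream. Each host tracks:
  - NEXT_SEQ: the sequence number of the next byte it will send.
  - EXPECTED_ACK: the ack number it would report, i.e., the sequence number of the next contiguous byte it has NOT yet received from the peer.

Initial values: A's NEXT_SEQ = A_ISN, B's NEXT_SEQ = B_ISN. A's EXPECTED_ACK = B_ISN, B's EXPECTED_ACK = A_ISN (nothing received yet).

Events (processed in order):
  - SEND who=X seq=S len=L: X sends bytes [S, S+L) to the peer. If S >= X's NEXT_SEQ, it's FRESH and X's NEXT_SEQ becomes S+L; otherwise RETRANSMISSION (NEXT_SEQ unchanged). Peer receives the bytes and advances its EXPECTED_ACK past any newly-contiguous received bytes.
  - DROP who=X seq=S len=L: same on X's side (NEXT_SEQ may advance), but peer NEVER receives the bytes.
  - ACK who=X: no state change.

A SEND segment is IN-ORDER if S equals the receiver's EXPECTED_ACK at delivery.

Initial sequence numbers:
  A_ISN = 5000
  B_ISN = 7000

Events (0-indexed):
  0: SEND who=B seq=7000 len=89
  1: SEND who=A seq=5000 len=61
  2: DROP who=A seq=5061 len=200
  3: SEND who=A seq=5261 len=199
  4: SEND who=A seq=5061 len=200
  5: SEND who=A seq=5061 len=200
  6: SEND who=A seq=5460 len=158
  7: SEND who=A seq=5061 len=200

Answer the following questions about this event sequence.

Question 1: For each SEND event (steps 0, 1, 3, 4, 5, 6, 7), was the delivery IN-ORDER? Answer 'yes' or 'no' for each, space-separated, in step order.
Step 0: SEND seq=7000 -> in-order
Step 1: SEND seq=5000 -> in-order
Step 3: SEND seq=5261 -> out-of-order
Step 4: SEND seq=5061 -> in-order
Step 5: SEND seq=5061 -> out-of-order
Step 6: SEND seq=5460 -> in-order
Step 7: SEND seq=5061 -> out-of-order

Answer: yes yes no yes no yes no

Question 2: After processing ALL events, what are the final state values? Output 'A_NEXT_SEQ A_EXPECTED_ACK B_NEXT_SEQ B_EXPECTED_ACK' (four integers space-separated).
After event 0: A_seq=5000 A_ack=7089 B_seq=7089 B_ack=5000
After event 1: A_seq=5061 A_ack=7089 B_seq=7089 B_ack=5061
After event 2: A_seq=5261 A_ack=7089 B_seq=7089 B_ack=5061
After event 3: A_seq=5460 A_ack=7089 B_seq=7089 B_ack=5061
After event 4: A_seq=5460 A_ack=7089 B_seq=7089 B_ack=5460
After event 5: A_seq=5460 A_ack=7089 B_seq=7089 B_ack=5460
After event 6: A_seq=5618 A_ack=7089 B_seq=7089 B_ack=5618
After event 7: A_seq=5618 A_ack=7089 B_seq=7089 B_ack=5618

Answer: 5618 7089 7089 5618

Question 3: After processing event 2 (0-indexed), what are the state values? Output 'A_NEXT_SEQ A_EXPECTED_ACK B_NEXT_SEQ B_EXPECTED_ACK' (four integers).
After event 0: A_seq=5000 A_ack=7089 B_seq=7089 B_ack=5000
After event 1: A_seq=5061 A_ack=7089 B_seq=7089 B_ack=5061
After event 2: A_seq=5261 A_ack=7089 B_seq=7089 B_ack=5061

5261 7089 7089 5061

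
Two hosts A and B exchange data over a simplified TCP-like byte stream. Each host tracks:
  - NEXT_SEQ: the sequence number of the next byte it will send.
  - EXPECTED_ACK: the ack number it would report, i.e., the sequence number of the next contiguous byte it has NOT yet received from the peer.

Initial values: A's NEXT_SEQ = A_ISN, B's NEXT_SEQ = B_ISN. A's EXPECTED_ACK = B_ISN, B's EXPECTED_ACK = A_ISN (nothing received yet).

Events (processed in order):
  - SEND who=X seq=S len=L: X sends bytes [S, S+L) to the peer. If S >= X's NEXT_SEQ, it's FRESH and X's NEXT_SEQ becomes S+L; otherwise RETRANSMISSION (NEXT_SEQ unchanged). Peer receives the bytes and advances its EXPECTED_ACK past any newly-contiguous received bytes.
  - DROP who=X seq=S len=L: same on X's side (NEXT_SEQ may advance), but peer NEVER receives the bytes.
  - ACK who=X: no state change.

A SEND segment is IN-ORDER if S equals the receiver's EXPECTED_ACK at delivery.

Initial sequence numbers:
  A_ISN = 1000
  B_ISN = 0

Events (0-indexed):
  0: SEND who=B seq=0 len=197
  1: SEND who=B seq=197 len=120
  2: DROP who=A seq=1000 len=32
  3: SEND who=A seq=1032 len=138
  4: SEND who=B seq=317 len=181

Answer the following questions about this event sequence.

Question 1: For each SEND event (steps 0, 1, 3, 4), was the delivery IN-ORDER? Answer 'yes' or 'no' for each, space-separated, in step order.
Answer: yes yes no yes

Derivation:
Step 0: SEND seq=0 -> in-order
Step 1: SEND seq=197 -> in-order
Step 3: SEND seq=1032 -> out-of-order
Step 4: SEND seq=317 -> in-order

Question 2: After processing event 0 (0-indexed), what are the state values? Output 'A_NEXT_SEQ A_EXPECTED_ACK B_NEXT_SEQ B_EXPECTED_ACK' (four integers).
After event 0: A_seq=1000 A_ack=197 B_seq=197 B_ack=1000

1000 197 197 1000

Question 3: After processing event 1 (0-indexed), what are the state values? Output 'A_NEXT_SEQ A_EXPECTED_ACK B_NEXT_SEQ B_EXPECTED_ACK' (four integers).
After event 0: A_seq=1000 A_ack=197 B_seq=197 B_ack=1000
After event 1: A_seq=1000 A_ack=317 B_seq=317 B_ack=1000

1000 317 317 1000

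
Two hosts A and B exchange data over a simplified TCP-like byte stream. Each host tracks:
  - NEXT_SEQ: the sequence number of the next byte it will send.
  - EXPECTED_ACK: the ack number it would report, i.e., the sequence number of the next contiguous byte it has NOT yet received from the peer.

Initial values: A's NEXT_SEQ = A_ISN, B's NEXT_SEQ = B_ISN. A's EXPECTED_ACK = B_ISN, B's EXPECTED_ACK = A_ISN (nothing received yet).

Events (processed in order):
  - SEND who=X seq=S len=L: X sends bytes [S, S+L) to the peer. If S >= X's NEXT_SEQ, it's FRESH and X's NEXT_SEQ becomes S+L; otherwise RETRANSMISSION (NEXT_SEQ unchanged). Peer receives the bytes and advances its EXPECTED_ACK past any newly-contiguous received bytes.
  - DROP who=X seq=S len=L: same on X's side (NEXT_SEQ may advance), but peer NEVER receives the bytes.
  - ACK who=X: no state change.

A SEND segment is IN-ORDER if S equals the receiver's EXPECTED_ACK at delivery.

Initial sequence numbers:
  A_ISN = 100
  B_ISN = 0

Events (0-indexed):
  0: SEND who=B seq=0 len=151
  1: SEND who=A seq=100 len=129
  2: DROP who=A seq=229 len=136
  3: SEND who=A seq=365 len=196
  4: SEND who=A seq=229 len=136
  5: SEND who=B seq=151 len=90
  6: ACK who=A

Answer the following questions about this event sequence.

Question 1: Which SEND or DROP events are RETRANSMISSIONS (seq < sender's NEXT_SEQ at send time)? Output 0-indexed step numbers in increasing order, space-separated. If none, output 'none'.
Step 0: SEND seq=0 -> fresh
Step 1: SEND seq=100 -> fresh
Step 2: DROP seq=229 -> fresh
Step 3: SEND seq=365 -> fresh
Step 4: SEND seq=229 -> retransmit
Step 5: SEND seq=151 -> fresh

Answer: 4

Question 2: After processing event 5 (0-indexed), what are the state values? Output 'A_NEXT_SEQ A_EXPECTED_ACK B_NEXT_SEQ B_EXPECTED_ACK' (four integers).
After event 0: A_seq=100 A_ack=151 B_seq=151 B_ack=100
After event 1: A_seq=229 A_ack=151 B_seq=151 B_ack=229
After event 2: A_seq=365 A_ack=151 B_seq=151 B_ack=229
After event 3: A_seq=561 A_ack=151 B_seq=151 B_ack=229
After event 4: A_seq=561 A_ack=151 B_seq=151 B_ack=561
After event 5: A_seq=561 A_ack=241 B_seq=241 B_ack=561

561 241 241 561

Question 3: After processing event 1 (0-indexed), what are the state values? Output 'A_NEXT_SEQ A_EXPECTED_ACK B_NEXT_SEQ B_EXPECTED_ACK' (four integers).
After event 0: A_seq=100 A_ack=151 B_seq=151 B_ack=100
After event 1: A_seq=229 A_ack=151 B_seq=151 B_ack=229

229 151 151 229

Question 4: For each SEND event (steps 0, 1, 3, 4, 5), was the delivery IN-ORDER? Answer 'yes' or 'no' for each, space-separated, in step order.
Answer: yes yes no yes yes

Derivation:
Step 0: SEND seq=0 -> in-order
Step 1: SEND seq=100 -> in-order
Step 3: SEND seq=365 -> out-of-order
Step 4: SEND seq=229 -> in-order
Step 5: SEND seq=151 -> in-order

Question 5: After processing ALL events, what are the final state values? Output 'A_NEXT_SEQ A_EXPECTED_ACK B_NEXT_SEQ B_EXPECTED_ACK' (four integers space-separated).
Answer: 561 241 241 561

Derivation:
After event 0: A_seq=100 A_ack=151 B_seq=151 B_ack=100
After event 1: A_seq=229 A_ack=151 B_seq=151 B_ack=229
After event 2: A_seq=365 A_ack=151 B_seq=151 B_ack=229
After event 3: A_seq=561 A_ack=151 B_seq=151 B_ack=229
After event 4: A_seq=561 A_ack=151 B_seq=151 B_ack=561
After event 5: A_seq=561 A_ack=241 B_seq=241 B_ack=561
After event 6: A_seq=561 A_ack=241 B_seq=241 B_ack=561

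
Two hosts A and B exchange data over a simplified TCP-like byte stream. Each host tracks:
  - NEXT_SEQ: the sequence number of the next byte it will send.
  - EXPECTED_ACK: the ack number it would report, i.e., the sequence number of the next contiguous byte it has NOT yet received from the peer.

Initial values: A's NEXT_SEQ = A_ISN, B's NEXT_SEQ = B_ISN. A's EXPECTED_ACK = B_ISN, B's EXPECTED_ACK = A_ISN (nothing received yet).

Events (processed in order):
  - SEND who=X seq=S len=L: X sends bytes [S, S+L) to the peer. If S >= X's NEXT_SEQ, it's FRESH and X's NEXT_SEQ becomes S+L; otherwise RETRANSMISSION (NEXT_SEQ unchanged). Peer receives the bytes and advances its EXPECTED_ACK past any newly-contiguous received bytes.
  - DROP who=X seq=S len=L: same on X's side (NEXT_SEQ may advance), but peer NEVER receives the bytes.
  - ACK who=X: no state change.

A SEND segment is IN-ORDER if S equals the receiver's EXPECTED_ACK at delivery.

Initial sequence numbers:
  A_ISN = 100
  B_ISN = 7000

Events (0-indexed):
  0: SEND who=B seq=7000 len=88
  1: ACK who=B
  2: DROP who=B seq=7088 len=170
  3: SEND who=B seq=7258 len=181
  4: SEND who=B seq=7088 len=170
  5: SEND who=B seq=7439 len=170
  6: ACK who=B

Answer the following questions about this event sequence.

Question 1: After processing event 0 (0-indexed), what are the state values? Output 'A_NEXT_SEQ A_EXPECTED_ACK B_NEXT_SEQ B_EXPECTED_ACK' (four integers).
After event 0: A_seq=100 A_ack=7088 B_seq=7088 B_ack=100

100 7088 7088 100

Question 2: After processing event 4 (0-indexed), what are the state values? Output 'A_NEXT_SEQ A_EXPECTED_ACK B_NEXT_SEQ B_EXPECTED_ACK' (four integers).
After event 0: A_seq=100 A_ack=7088 B_seq=7088 B_ack=100
After event 1: A_seq=100 A_ack=7088 B_seq=7088 B_ack=100
After event 2: A_seq=100 A_ack=7088 B_seq=7258 B_ack=100
After event 3: A_seq=100 A_ack=7088 B_seq=7439 B_ack=100
After event 4: A_seq=100 A_ack=7439 B_seq=7439 B_ack=100

100 7439 7439 100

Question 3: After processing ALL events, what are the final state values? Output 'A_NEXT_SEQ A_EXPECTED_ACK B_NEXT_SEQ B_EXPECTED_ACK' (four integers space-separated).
Answer: 100 7609 7609 100

Derivation:
After event 0: A_seq=100 A_ack=7088 B_seq=7088 B_ack=100
After event 1: A_seq=100 A_ack=7088 B_seq=7088 B_ack=100
After event 2: A_seq=100 A_ack=7088 B_seq=7258 B_ack=100
After event 3: A_seq=100 A_ack=7088 B_seq=7439 B_ack=100
After event 4: A_seq=100 A_ack=7439 B_seq=7439 B_ack=100
After event 5: A_seq=100 A_ack=7609 B_seq=7609 B_ack=100
After event 6: A_seq=100 A_ack=7609 B_seq=7609 B_ack=100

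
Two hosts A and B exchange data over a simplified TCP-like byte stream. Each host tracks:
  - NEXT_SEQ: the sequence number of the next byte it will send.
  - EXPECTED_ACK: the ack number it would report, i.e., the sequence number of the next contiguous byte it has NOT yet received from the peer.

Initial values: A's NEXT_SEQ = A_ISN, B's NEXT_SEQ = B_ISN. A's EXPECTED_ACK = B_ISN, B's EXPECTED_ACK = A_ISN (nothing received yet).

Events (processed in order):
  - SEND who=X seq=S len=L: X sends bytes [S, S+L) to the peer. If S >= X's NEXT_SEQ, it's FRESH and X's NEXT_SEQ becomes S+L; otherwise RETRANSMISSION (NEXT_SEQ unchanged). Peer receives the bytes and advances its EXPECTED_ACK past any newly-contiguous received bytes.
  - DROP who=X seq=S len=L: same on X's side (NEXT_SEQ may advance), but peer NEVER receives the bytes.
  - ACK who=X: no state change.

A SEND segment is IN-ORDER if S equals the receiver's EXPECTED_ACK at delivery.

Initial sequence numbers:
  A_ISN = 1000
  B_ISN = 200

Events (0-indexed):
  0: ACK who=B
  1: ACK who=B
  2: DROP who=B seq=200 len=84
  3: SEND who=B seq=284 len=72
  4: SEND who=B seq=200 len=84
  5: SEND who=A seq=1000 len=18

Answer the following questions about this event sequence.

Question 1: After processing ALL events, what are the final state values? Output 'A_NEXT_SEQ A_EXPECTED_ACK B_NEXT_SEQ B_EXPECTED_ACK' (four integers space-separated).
After event 0: A_seq=1000 A_ack=200 B_seq=200 B_ack=1000
After event 1: A_seq=1000 A_ack=200 B_seq=200 B_ack=1000
After event 2: A_seq=1000 A_ack=200 B_seq=284 B_ack=1000
After event 3: A_seq=1000 A_ack=200 B_seq=356 B_ack=1000
After event 4: A_seq=1000 A_ack=356 B_seq=356 B_ack=1000
After event 5: A_seq=1018 A_ack=356 B_seq=356 B_ack=1018

Answer: 1018 356 356 1018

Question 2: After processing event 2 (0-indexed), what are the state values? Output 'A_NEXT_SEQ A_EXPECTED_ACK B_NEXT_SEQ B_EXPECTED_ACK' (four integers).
After event 0: A_seq=1000 A_ack=200 B_seq=200 B_ack=1000
After event 1: A_seq=1000 A_ack=200 B_seq=200 B_ack=1000
After event 2: A_seq=1000 A_ack=200 B_seq=284 B_ack=1000

1000 200 284 1000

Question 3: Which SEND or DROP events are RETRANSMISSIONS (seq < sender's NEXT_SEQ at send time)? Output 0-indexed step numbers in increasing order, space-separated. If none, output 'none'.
Answer: 4

Derivation:
Step 2: DROP seq=200 -> fresh
Step 3: SEND seq=284 -> fresh
Step 4: SEND seq=200 -> retransmit
Step 5: SEND seq=1000 -> fresh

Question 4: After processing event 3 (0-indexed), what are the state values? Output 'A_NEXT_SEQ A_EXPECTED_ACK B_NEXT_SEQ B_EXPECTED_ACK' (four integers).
After event 0: A_seq=1000 A_ack=200 B_seq=200 B_ack=1000
After event 1: A_seq=1000 A_ack=200 B_seq=200 B_ack=1000
After event 2: A_seq=1000 A_ack=200 B_seq=284 B_ack=1000
After event 3: A_seq=1000 A_ack=200 B_seq=356 B_ack=1000

1000 200 356 1000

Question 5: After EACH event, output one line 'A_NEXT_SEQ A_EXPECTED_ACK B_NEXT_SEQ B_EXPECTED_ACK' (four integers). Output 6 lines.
1000 200 200 1000
1000 200 200 1000
1000 200 284 1000
1000 200 356 1000
1000 356 356 1000
1018 356 356 1018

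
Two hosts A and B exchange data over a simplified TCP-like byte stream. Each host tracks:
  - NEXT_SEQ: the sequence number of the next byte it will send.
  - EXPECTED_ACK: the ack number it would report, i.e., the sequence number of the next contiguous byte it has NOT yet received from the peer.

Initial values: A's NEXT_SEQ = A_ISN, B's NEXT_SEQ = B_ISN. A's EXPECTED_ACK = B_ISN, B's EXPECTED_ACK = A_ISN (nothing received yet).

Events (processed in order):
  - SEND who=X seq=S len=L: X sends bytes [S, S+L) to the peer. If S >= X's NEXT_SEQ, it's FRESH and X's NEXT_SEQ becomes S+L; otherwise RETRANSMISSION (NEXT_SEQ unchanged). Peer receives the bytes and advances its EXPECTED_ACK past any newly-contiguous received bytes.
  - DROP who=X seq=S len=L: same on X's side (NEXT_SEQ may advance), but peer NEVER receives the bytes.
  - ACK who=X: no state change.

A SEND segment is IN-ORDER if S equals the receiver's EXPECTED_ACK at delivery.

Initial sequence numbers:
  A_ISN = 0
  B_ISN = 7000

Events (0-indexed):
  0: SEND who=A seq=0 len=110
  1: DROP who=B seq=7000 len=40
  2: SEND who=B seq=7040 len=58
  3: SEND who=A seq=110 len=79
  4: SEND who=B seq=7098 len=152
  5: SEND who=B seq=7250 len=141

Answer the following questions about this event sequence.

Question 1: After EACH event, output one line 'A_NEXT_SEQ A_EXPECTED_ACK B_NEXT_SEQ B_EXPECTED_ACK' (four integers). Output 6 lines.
110 7000 7000 110
110 7000 7040 110
110 7000 7098 110
189 7000 7098 189
189 7000 7250 189
189 7000 7391 189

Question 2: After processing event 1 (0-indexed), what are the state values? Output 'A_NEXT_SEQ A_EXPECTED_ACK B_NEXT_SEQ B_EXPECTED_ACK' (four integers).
After event 0: A_seq=110 A_ack=7000 B_seq=7000 B_ack=110
After event 1: A_seq=110 A_ack=7000 B_seq=7040 B_ack=110

110 7000 7040 110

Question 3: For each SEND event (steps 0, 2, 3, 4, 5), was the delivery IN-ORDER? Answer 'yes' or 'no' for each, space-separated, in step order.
Step 0: SEND seq=0 -> in-order
Step 2: SEND seq=7040 -> out-of-order
Step 3: SEND seq=110 -> in-order
Step 4: SEND seq=7098 -> out-of-order
Step 5: SEND seq=7250 -> out-of-order

Answer: yes no yes no no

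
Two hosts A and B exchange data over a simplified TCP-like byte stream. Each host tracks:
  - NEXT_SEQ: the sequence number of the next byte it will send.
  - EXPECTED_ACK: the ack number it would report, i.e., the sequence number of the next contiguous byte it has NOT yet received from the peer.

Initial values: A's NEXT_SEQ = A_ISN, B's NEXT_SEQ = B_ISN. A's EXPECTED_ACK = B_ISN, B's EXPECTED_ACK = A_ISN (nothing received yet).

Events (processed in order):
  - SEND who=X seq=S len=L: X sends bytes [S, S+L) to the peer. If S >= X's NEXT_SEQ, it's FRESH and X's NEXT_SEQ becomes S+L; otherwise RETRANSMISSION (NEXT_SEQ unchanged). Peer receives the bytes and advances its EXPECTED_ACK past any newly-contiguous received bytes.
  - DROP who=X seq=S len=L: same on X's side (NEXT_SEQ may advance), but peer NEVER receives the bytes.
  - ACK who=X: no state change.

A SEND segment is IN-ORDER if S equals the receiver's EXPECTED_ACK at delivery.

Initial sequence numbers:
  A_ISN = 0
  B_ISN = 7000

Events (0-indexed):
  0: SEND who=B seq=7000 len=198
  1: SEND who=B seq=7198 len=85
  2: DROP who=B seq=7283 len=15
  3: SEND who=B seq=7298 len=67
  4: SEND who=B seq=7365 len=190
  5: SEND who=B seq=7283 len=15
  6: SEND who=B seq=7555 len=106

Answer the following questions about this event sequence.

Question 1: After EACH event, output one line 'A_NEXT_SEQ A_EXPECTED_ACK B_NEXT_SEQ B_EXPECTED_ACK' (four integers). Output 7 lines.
0 7198 7198 0
0 7283 7283 0
0 7283 7298 0
0 7283 7365 0
0 7283 7555 0
0 7555 7555 0
0 7661 7661 0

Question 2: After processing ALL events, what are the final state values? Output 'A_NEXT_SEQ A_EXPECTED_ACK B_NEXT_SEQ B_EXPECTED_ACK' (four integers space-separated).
Answer: 0 7661 7661 0

Derivation:
After event 0: A_seq=0 A_ack=7198 B_seq=7198 B_ack=0
After event 1: A_seq=0 A_ack=7283 B_seq=7283 B_ack=0
After event 2: A_seq=0 A_ack=7283 B_seq=7298 B_ack=0
After event 3: A_seq=0 A_ack=7283 B_seq=7365 B_ack=0
After event 4: A_seq=0 A_ack=7283 B_seq=7555 B_ack=0
After event 5: A_seq=0 A_ack=7555 B_seq=7555 B_ack=0
After event 6: A_seq=0 A_ack=7661 B_seq=7661 B_ack=0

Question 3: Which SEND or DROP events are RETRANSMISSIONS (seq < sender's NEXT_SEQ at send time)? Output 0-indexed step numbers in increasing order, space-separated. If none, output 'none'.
Step 0: SEND seq=7000 -> fresh
Step 1: SEND seq=7198 -> fresh
Step 2: DROP seq=7283 -> fresh
Step 3: SEND seq=7298 -> fresh
Step 4: SEND seq=7365 -> fresh
Step 5: SEND seq=7283 -> retransmit
Step 6: SEND seq=7555 -> fresh

Answer: 5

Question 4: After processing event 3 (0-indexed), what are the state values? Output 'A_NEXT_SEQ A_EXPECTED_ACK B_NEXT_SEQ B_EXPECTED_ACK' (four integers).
After event 0: A_seq=0 A_ack=7198 B_seq=7198 B_ack=0
After event 1: A_seq=0 A_ack=7283 B_seq=7283 B_ack=0
After event 2: A_seq=0 A_ack=7283 B_seq=7298 B_ack=0
After event 3: A_seq=0 A_ack=7283 B_seq=7365 B_ack=0

0 7283 7365 0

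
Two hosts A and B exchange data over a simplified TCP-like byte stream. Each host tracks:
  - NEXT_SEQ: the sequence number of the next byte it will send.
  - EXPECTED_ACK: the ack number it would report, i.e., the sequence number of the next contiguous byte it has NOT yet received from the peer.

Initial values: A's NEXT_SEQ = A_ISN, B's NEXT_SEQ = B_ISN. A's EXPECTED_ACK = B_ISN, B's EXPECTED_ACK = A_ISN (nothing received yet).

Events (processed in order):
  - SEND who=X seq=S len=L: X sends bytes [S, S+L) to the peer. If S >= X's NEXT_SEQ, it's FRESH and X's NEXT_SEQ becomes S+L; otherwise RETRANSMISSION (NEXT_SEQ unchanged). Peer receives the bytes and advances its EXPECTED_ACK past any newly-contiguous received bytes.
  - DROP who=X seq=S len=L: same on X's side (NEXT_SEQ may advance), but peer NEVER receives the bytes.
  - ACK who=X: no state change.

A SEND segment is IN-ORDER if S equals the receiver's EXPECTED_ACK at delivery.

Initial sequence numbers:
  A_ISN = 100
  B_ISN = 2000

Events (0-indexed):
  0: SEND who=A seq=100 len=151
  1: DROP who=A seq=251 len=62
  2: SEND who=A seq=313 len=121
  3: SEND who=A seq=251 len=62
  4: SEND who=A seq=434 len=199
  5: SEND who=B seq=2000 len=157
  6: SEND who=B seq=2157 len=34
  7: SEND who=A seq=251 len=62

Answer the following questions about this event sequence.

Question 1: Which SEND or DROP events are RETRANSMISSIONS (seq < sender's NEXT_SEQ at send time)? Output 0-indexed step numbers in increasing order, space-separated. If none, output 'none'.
Step 0: SEND seq=100 -> fresh
Step 1: DROP seq=251 -> fresh
Step 2: SEND seq=313 -> fresh
Step 3: SEND seq=251 -> retransmit
Step 4: SEND seq=434 -> fresh
Step 5: SEND seq=2000 -> fresh
Step 6: SEND seq=2157 -> fresh
Step 7: SEND seq=251 -> retransmit

Answer: 3 7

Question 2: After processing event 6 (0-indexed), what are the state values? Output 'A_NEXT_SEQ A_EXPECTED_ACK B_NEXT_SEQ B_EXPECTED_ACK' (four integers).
After event 0: A_seq=251 A_ack=2000 B_seq=2000 B_ack=251
After event 1: A_seq=313 A_ack=2000 B_seq=2000 B_ack=251
After event 2: A_seq=434 A_ack=2000 B_seq=2000 B_ack=251
After event 3: A_seq=434 A_ack=2000 B_seq=2000 B_ack=434
After event 4: A_seq=633 A_ack=2000 B_seq=2000 B_ack=633
After event 5: A_seq=633 A_ack=2157 B_seq=2157 B_ack=633
After event 6: A_seq=633 A_ack=2191 B_seq=2191 B_ack=633

633 2191 2191 633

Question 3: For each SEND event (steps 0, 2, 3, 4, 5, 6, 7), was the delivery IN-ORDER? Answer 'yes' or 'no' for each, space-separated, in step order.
Step 0: SEND seq=100 -> in-order
Step 2: SEND seq=313 -> out-of-order
Step 3: SEND seq=251 -> in-order
Step 4: SEND seq=434 -> in-order
Step 5: SEND seq=2000 -> in-order
Step 6: SEND seq=2157 -> in-order
Step 7: SEND seq=251 -> out-of-order

Answer: yes no yes yes yes yes no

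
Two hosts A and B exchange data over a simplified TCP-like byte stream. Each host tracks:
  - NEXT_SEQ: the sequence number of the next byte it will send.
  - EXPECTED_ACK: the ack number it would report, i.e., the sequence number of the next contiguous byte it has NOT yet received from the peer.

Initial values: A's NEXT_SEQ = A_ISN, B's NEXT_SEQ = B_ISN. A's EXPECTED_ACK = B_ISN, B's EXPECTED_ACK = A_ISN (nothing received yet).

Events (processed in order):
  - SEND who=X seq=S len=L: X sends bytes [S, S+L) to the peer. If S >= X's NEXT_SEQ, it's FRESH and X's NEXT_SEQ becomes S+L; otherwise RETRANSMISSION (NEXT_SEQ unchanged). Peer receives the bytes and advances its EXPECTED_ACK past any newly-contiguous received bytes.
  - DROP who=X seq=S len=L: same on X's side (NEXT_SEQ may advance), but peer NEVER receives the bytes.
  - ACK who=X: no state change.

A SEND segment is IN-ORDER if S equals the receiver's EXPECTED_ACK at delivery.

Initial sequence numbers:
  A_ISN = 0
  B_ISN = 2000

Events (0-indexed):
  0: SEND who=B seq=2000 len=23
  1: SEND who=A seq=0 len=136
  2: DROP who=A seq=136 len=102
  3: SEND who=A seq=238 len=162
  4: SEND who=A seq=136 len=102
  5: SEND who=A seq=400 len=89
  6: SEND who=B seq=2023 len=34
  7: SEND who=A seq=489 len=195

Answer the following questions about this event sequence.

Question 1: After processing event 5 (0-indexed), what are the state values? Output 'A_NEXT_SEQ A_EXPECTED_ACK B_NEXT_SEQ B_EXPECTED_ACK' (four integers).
After event 0: A_seq=0 A_ack=2023 B_seq=2023 B_ack=0
After event 1: A_seq=136 A_ack=2023 B_seq=2023 B_ack=136
After event 2: A_seq=238 A_ack=2023 B_seq=2023 B_ack=136
After event 3: A_seq=400 A_ack=2023 B_seq=2023 B_ack=136
After event 4: A_seq=400 A_ack=2023 B_seq=2023 B_ack=400
After event 5: A_seq=489 A_ack=2023 B_seq=2023 B_ack=489

489 2023 2023 489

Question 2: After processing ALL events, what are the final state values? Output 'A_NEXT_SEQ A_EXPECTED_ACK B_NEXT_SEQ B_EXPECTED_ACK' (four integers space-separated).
Answer: 684 2057 2057 684

Derivation:
After event 0: A_seq=0 A_ack=2023 B_seq=2023 B_ack=0
After event 1: A_seq=136 A_ack=2023 B_seq=2023 B_ack=136
After event 2: A_seq=238 A_ack=2023 B_seq=2023 B_ack=136
After event 3: A_seq=400 A_ack=2023 B_seq=2023 B_ack=136
After event 4: A_seq=400 A_ack=2023 B_seq=2023 B_ack=400
After event 5: A_seq=489 A_ack=2023 B_seq=2023 B_ack=489
After event 6: A_seq=489 A_ack=2057 B_seq=2057 B_ack=489
After event 7: A_seq=684 A_ack=2057 B_seq=2057 B_ack=684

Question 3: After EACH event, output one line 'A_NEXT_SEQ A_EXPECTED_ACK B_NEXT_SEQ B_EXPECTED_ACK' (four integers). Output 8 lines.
0 2023 2023 0
136 2023 2023 136
238 2023 2023 136
400 2023 2023 136
400 2023 2023 400
489 2023 2023 489
489 2057 2057 489
684 2057 2057 684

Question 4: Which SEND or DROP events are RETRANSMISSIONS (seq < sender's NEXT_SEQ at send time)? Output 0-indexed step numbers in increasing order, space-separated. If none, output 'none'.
Step 0: SEND seq=2000 -> fresh
Step 1: SEND seq=0 -> fresh
Step 2: DROP seq=136 -> fresh
Step 3: SEND seq=238 -> fresh
Step 4: SEND seq=136 -> retransmit
Step 5: SEND seq=400 -> fresh
Step 6: SEND seq=2023 -> fresh
Step 7: SEND seq=489 -> fresh

Answer: 4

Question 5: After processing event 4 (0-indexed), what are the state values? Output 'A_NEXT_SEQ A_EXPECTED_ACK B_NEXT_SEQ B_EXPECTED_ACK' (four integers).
After event 0: A_seq=0 A_ack=2023 B_seq=2023 B_ack=0
After event 1: A_seq=136 A_ack=2023 B_seq=2023 B_ack=136
After event 2: A_seq=238 A_ack=2023 B_seq=2023 B_ack=136
After event 3: A_seq=400 A_ack=2023 B_seq=2023 B_ack=136
After event 4: A_seq=400 A_ack=2023 B_seq=2023 B_ack=400

400 2023 2023 400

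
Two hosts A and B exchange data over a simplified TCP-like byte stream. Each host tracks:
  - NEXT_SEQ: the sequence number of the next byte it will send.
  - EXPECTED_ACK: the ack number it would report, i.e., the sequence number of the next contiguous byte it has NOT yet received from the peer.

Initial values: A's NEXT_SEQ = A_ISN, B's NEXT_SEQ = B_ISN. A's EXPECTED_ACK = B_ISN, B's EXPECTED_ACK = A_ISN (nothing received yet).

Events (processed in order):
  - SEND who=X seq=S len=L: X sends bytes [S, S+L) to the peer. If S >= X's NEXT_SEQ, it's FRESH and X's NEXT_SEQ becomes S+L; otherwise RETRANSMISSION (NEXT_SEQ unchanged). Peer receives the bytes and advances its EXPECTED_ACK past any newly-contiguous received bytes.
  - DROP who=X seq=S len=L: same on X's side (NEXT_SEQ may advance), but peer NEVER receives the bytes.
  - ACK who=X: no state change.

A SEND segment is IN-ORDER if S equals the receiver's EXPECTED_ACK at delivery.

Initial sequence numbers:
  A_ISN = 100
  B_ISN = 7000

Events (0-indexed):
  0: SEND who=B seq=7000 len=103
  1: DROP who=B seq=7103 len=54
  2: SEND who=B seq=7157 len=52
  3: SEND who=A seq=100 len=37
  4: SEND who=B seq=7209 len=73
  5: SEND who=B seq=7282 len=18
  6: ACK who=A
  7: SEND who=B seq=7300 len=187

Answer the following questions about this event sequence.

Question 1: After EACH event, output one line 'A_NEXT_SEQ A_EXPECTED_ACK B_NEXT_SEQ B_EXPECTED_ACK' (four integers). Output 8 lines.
100 7103 7103 100
100 7103 7157 100
100 7103 7209 100
137 7103 7209 137
137 7103 7282 137
137 7103 7300 137
137 7103 7300 137
137 7103 7487 137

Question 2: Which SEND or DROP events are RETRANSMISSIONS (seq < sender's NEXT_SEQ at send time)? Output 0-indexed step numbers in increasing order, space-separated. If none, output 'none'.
Answer: none

Derivation:
Step 0: SEND seq=7000 -> fresh
Step 1: DROP seq=7103 -> fresh
Step 2: SEND seq=7157 -> fresh
Step 3: SEND seq=100 -> fresh
Step 4: SEND seq=7209 -> fresh
Step 5: SEND seq=7282 -> fresh
Step 7: SEND seq=7300 -> fresh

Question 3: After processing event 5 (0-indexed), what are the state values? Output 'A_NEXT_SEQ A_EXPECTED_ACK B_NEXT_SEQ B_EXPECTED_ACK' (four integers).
After event 0: A_seq=100 A_ack=7103 B_seq=7103 B_ack=100
After event 1: A_seq=100 A_ack=7103 B_seq=7157 B_ack=100
After event 2: A_seq=100 A_ack=7103 B_seq=7209 B_ack=100
After event 3: A_seq=137 A_ack=7103 B_seq=7209 B_ack=137
After event 4: A_seq=137 A_ack=7103 B_seq=7282 B_ack=137
After event 5: A_seq=137 A_ack=7103 B_seq=7300 B_ack=137

137 7103 7300 137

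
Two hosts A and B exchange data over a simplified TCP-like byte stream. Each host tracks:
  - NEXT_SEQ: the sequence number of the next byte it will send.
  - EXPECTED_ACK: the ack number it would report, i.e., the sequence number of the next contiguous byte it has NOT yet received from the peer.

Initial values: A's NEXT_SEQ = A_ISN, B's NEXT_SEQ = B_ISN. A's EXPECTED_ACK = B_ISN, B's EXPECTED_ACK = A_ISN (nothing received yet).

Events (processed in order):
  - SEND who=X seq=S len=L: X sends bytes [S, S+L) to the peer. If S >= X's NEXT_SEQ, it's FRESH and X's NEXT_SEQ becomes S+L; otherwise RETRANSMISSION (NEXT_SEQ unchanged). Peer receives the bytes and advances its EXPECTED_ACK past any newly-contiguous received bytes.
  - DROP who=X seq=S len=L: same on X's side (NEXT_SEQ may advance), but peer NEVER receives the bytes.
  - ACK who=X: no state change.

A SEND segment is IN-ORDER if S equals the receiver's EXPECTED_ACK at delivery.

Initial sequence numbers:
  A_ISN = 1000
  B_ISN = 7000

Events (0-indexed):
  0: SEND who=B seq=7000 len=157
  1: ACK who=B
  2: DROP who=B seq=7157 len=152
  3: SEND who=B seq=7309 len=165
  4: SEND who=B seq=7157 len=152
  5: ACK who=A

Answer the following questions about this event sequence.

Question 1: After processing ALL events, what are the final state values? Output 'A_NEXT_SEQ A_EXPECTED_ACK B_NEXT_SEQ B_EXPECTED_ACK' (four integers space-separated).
Answer: 1000 7474 7474 1000

Derivation:
After event 0: A_seq=1000 A_ack=7157 B_seq=7157 B_ack=1000
After event 1: A_seq=1000 A_ack=7157 B_seq=7157 B_ack=1000
After event 2: A_seq=1000 A_ack=7157 B_seq=7309 B_ack=1000
After event 3: A_seq=1000 A_ack=7157 B_seq=7474 B_ack=1000
After event 4: A_seq=1000 A_ack=7474 B_seq=7474 B_ack=1000
After event 5: A_seq=1000 A_ack=7474 B_seq=7474 B_ack=1000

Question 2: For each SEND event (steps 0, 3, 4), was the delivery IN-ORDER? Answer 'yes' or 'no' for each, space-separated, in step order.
Answer: yes no yes

Derivation:
Step 0: SEND seq=7000 -> in-order
Step 3: SEND seq=7309 -> out-of-order
Step 4: SEND seq=7157 -> in-order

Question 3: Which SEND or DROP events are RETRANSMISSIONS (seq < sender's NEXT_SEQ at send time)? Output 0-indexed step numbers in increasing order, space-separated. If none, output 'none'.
Answer: 4

Derivation:
Step 0: SEND seq=7000 -> fresh
Step 2: DROP seq=7157 -> fresh
Step 3: SEND seq=7309 -> fresh
Step 4: SEND seq=7157 -> retransmit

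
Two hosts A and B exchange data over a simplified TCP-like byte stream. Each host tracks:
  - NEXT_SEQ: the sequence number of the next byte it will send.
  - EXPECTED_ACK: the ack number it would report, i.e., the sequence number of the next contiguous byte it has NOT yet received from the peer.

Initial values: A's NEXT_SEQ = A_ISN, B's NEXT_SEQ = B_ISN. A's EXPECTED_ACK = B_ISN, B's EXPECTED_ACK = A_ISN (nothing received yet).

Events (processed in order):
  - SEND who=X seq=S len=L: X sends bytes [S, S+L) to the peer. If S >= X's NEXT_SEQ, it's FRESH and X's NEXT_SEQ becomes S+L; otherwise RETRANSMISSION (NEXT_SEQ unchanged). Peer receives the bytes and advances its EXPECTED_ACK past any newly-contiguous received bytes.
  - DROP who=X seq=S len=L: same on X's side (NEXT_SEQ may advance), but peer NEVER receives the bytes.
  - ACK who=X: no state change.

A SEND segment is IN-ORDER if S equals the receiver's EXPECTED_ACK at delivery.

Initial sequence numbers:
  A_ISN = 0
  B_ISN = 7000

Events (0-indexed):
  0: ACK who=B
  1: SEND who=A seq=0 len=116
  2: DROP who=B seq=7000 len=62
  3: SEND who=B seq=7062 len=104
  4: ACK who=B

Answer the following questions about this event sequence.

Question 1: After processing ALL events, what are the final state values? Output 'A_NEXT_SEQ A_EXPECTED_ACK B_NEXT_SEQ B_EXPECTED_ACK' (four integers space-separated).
Answer: 116 7000 7166 116

Derivation:
After event 0: A_seq=0 A_ack=7000 B_seq=7000 B_ack=0
After event 1: A_seq=116 A_ack=7000 B_seq=7000 B_ack=116
After event 2: A_seq=116 A_ack=7000 B_seq=7062 B_ack=116
After event 3: A_seq=116 A_ack=7000 B_seq=7166 B_ack=116
After event 4: A_seq=116 A_ack=7000 B_seq=7166 B_ack=116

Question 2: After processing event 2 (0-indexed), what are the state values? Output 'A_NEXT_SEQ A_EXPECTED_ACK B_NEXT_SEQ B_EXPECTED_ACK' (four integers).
After event 0: A_seq=0 A_ack=7000 B_seq=7000 B_ack=0
After event 1: A_seq=116 A_ack=7000 B_seq=7000 B_ack=116
After event 2: A_seq=116 A_ack=7000 B_seq=7062 B_ack=116

116 7000 7062 116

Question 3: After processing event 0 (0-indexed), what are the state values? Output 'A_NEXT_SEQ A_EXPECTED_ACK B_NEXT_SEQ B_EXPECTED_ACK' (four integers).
After event 0: A_seq=0 A_ack=7000 B_seq=7000 B_ack=0

0 7000 7000 0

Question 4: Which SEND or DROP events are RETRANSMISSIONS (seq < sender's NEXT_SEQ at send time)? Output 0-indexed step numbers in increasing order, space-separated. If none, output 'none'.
Answer: none

Derivation:
Step 1: SEND seq=0 -> fresh
Step 2: DROP seq=7000 -> fresh
Step 3: SEND seq=7062 -> fresh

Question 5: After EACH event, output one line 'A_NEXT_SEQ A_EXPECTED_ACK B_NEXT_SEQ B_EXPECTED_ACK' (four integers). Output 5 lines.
0 7000 7000 0
116 7000 7000 116
116 7000 7062 116
116 7000 7166 116
116 7000 7166 116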